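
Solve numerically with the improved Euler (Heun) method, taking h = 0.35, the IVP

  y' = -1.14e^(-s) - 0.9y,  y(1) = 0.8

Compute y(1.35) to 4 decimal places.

Heun: k1 = f(s_n, y_n); k2 = f(s_n + h, y_n + h·k1); y_{n+1} = y_n + (h/2)·(k1 + k2).
s=1.000000, y=0.800000:
  k1 = f(1.000000, 0.800000) = -1.139383
  k2 = f(1.350000, 0.401216) = -0.656628
  y ← 0.800000 + (0.35/2)·(-1.139383 + (-0.656628)) = 0.485698
y(1.35) ≈ 0.4857

0.4857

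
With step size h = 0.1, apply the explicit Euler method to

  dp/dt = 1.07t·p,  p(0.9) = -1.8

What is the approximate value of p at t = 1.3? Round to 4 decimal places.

Euler: p_{n+1} = p_n + h·f(t_n, p_n).
t=0.900000, p=-1.800000: f=-1.733400 → p ← -1.800000 + 0.1·(-1.733400) = -1.973340
t=1.000000, p=-1.973340: f=-2.111474 → p ← -1.973340 + 0.1·(-2.111474) = -2.184487
t=1.100000, p=-2.184487: f=-2.571142 → p ← -2.184487 + 0.1·(-2.571142) = -2.441602
t=1.200000, p=-2.441602: f=-3.135016 → p ← -2.441602 + 0.1·(-3.135016) = -2.755103
p(1.3) ≈ -2.7551

-2.7551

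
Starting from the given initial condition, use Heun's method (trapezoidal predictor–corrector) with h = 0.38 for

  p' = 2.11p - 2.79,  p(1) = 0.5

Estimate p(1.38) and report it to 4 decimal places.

Heun: k1 = f(x_n, p_n); k2 = f(x_n + h, p_n + h·k1); p_{n+1} = p_n + (h/2)·(k1 + k2).
x=1.000000, p=0.500000:
  k1 = f(1.000000, 0.500000) = -1.735000
  k2 = f(1.380000, -0.159300) = -3.126123
  p ← 0.500000 + (0.38/2)·(-1.735000 + (-3.126123)) = -0.423613
p(1.38) ≈ -0.4236

-0.4236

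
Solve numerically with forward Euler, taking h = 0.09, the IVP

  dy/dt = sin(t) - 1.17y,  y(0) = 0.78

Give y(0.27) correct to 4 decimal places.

0.5820

Euler: y_{n+1} = y_n + h·f(t_n, y_n).
t=0.000000, y=0.780000: f=-0.912600 → y ← 0.780000 + 0.09·(-0.912600) = 0.697866
t=0.090000, y=0.697866: f=-0.726625 → y ← 0.697866 + 0.09·(-0.726625) = 0.632470
t=0.180000, y=0.632470: f=-0.560960 → y ← 0.632470 + 0.09·(-0.560960) = 0.581983
y(0.27) ≈ 0.5820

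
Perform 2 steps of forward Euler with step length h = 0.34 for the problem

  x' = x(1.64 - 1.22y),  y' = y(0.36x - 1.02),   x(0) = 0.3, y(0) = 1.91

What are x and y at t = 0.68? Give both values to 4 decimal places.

Euler on (x,y): x_{n+1} = x_n + h·x', y_{n+1} = y_n + h·y'.
0.000000: (0.300000, 1.910000); f=(-0.207060, -1.741920) → (0.229600, 1.317747)
0.340000: (0.229600, 1.317747); f=(0.007427, -1.235183) → (0.232125, 0.897785)
(x(0.68), y(0.68)) ≈ (0.2321, 0.8978)

0.2321, 0.8978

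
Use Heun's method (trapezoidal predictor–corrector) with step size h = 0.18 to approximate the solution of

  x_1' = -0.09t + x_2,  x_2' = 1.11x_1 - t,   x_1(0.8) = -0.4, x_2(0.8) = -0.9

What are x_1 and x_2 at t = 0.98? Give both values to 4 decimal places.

Heun on (x_1,x_2): k1 = f(t_n, state_n); k2 = f(t_n + h, state_n + h·k1); state_{n+1} = state_n + (h/2)·(k1 + k2).
0.800000: (-0.400000, -0.900000)
  k1 = (-0.972000, -1.244000)
  predictor → (-0.574960, -1.123920)
  k2 = (-1.212120, -1.618206)
  → (-0.596571, -1.157599)
(x_1(0.98), x_2(0.98)) ≈ (-0.5966, -1.1576)

-0.5966, -1.1576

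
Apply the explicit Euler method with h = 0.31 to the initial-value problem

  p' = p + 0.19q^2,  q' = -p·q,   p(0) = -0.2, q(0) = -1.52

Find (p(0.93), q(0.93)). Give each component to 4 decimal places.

Euler on (p,q): p_{n+1} = p_n + h·p', q_{n+1} = q_n + h·q'.
0.000000: (-0.200000, -1.520000); f=(0.238976, -0.304000) → (-0.125917, -1.614240)
0.310000: (-0.125917, -1.614240); f=(0.369179, -0.203261) → (-0.011472, -1.677251)
0.620000: (-0.011472, -1.677251); f=(0.523030, -0.019241) → (0.150667, -1.683216)
(p(0.93), q(0.93)) ≈ (0.1507, -1.6832)

0.1507, -1.6832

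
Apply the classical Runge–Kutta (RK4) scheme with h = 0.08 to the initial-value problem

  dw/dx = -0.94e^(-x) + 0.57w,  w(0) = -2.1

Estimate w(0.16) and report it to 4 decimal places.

RK4: k1 = f(x_n, w_n); k2 = f(x_n + h/2, w_n + (h/2)·k1); k3 = f(x_n + h/2, w_n + (h/2)·k2); k4 = f(x_n + h, w_n + h·k3); w_{n+1} = w_n + (h/6)·(k1 + 2k2 + 2k3 + k4).
x=0.000000, w=-2.100000:
  k1 = f(0.000000, -2.100000) = -2.137000
  k2 = f(0.040000, -2.185480) = -2.148866
  k3 = f(0.040000, -2.185955) = -2.149136
  k4 = f(0.080000, -2.271931) = -2.162730
  w ← -2.100000 + (0.08/6)·(k1 + 2k2 + 2k3 + k4) = -2.271943
x=0.080000, w=-2.271943:
  k1 = f(0.080000, -2.271943) = -2.162737
  k2 = f(0.120000, -2.358453) = -2.178023
  k3 = f(0.120000, -2.359064) = -2.178372
  k4 = f(0.160000, -2.446213) = -2.195356
  w ← -2.271943 + (0.08/6)·(k1 + 2k2 + 2k3 + k4) = -2.446222
w(0.16) ≈ -2.4462

-2.4462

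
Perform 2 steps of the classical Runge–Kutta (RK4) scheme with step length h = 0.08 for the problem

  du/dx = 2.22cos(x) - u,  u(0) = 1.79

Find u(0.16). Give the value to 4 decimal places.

RK4: k1 = f(x_n, u_n); k2 = f(x_n + h/2, u_n + (h/2)·k1); k3 = f(x_n + h/2, u_n + (h/2)·k2); k4 = f(x_n + h, u_n + h·k3); u_{n+1} = u_n + (h/6)·(k1 + 2k2 + 2k3 + k4).
x=0.000000, u=1.790000:
  k1 = f(0.000000, 1.790000) = 0.430000
  k2 = f(0.040000, 1.807200) = 0.411024
  k3 = f(0.040000, 1.806441) = 0.411783
  k4 = f(0.080000, 1.822943) = 0.389957
  u ← 1.790000 + (0.08/6)·(k1 + 2k2 + 2k3 + k4) = 1.822874
x=0.080000, u=1.822874:
  k1 = f(0.080000, 1.822874) = 0.390025
  k2 = f(0.120000, 1.838475) = 0.365560
  k3 = f(0.120000, 1.837497) = 0.366538
  k4 = f(0.160000, 1.852197) = 0.339447
  u ← 1.822874 + (0.08/6)·(k1 + 2k2 + 2k3 + k4) = 1.852123
u(0.16) ≈ 1.8521

1.8521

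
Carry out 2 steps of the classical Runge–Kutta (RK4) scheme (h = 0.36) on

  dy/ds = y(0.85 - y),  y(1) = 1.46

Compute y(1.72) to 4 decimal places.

1.0991

RK4: k1 = f(s_n, y_n); k2 = f(s_n + h/2, y_n + (h/2)·k1); k3 = f(s_n + h/2, y_n + (h/2)·k2); k4 = f(s_n + h, y_n + h·k3); y_{n+1} = y_n + (h/6)·(k1 + 2k2 + 2k3 + k4).
s=1.000000, y=1.460000:
  k1 = f(1.000000, 1.460000) = -0.890600
  k2 = f(1.180000, 1.299692) = -0.584461
  k3 = f(1.180000, 1.354797) = -0.683897
  k4 = f(1.360000, 1.213797) = -0.441576
  y ← 1.460000 + (0.36/6)·(k1 + 2k2 + 2k3 + k4) = 1.227866
s=1.360000, y=1.227866:
  k1 = f(1.360000, 1.227866) = -0.463970
  k2 = f(1.540000, 1.144352) = -0.336842
  k3 = f(1.540000, 1.167235) = -0.370288
  k4 = f(1.720000, 1.094563) = -0.267689
  y ← 1.227866 + (0.36/6)·(k1 + 2k2 + 2k3 + k4) = 1.099111
y(1.72) ≈ 1.0991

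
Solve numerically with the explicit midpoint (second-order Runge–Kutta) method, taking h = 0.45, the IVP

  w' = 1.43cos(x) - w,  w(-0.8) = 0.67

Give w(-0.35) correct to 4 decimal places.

0.8755

Midpoint: k1 = f(x_n, w_n); k2 = f(x_n + h/2, w_n + (h/2)·k1); w_{n+1} = w_n + h·k2.
x=-0.800000, w=0.670000:
  k1 = f(-0.800000, 0.670000) = 0.326291
  k2 = f(-0.575000, 0.743415) = 0.456630
  w ← 0.670000 + 0.45·0.456630 = 0.875483
w(-0.35) ≈ 0.8755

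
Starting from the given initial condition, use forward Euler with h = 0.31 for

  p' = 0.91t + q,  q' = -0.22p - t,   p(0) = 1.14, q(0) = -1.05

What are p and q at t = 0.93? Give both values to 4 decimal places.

0.3306, -1.5093

Euler on (p,q): p_{n+1} = p_n + h·p', q_{n+1} = q_n + h·q'.
0.000000: (1.140000, -1.050000); f=(-1.050000, -0.250800) → (0.814500, -1.127748)
0.310000: (0.814500, -1.127748); f=(-0.845648, -0.489190) → (0.552349, -1.279397)
0.620000: (0.552349, -1.279397); f=(-0.715197, -0.741517) → (0.330638, -1.509267)
(p(0.93), q(0.93)) ≈ (0.3306, -1.5093)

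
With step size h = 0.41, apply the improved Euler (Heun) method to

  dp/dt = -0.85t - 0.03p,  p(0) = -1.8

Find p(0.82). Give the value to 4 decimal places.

Heun: k1 = f(t_n, p_n); k2 = f(t_n + h, p_n + h·k1); p_{n+1} = p_n + (h/2)·(k1 + k2).
t=0.000000, p=-1.800000:
  k1 = f(0.000000, -1.800000) = 0.054000
  k2 = f(0.410000, -1.777860) = -0.295164
  p ← -1.800000 + (0.41/2)·(0.054000 + (-0.295164)) = -1.849439
t=0.410000, p=-1.849439:
  k1 = f(0.410000, -1.849439) = -0.293017
  k2 = f(0.820000, -1.969576) = -0.637913
  p ← -1.849439 + (0.41/2)·(-0.293017 + (-0.637913)) = -2.040279
p(0.82) ≈ -2.0403

-2.0403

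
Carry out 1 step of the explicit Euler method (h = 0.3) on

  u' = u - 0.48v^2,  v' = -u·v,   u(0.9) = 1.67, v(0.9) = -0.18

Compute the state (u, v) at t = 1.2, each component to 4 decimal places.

2.1663, -0.0898

Euler on (u,v): u_{n+1} = u_n + h·u', v_{n+1} = v_n + h·v'.
0.900000: (1.670000, -0.180000); f=(1.654448, 0.300600) → (2.166334, -0.089820)
(u(1.2), v(1.2)) ≈ (2.1663, -0.0898)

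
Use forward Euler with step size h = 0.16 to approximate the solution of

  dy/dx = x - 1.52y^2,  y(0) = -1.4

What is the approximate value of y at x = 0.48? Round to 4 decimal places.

Euler: y_{n+1} = y_n + h·f(x_n, y_n).
x=0.000000, y=-1.400000: f=-2.979200 → y ← -1.400000 + 0.16·(-2.979200) = -1.876672
x=0.160000, y=-1.876672: f=-5.193285 → y ← -1.876672 + 0.16·(-5.193285) = -2.707598
x=0.320000, y=-2.707598: f=-10.823248 → y ← -2.707598 + 0.16·(-10.823248) = -4.439317
y(0.48) ≈ -4.4393

-4.4393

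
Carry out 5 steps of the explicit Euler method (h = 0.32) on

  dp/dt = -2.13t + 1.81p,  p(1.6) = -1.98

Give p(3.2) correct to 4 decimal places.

-39.9097

Euler: p_{n+1} = p_n + h·f(t_n, p_n).
t=1.600000, p=-1.980000: f=-6.991800 → p ← -1.980000 + 0.32·(-6.991800) = -4.217376
t=1.920000, p=-4.217376: f=-11.723051 → p ← -4.217376 + 0.32·(-11.723051) = -7.968752
t=2.240000, p=-7.968752: f=-19.194641 → p ← -7.968752 + 0.32·(-19.194641) = -14.111037
t=2.560000, p=-14.111037: f=-30.993778 → p ← -14.111037 + 0.32·(-30.993778) = -24.029046
t=2.880000, p=-24.029046: f=-49.626974 → p ← -24.029046 + 0.32·(-49.626974) = -39.909678
p(3.2) ≈ -39.9097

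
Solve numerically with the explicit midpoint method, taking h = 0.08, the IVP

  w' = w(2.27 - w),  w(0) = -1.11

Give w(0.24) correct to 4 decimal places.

Midpoint: k1 = f(t_n, w_n); k2 = f(t_n + h/2, w_n + (h/2)·k1); w_{n+1} = w_n + h·k2.
t=0.000000, w=-1.110000:
  k1 = f(0.000000, -1.110000) = -3.751800
  k2 = f(0.040000, -1.260072) = -4.448145
  w ← -1.110000 + 0.08·(-4.448145) = -1.465852
t=0.080000, w=-1.465852:
  k1 = f(0.080000, -1.465852) = -5.476204
  k2 = f(0.120000, -1.684900) = -6.663610
  w ← -1.465852 + 0.08·(-6.663610) = -1.998940
t=0.160000, w=-1.998940:
  k1 = f(0.160000, -1.998940) = -8.533357
  k2 = f(0.200000, -2.340275) = -10.789309
  w ← -1.998940 + 0.08·(-10.789309) = -2.862085
w(0.24) ≈ -2.8621

-2.8621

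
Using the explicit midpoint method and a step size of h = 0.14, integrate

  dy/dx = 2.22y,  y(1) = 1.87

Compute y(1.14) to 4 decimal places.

2.5415

Midpoint: k1 = f(x_n, y_n); k2 = f(x_n + h/2, y_n + (h/2)·k1); y_{n+1} = y_n + h·k2.
x=1.000000, y=1.870000:
  k1 = f(1.000000, 1.870000) = 4.151400
  k2 = f(1.070000, 2.160598) = 4.796528
  y ← 1.870000 + 0.14·4.796528 = 2.541514
y(1.14) ≈ 2.5415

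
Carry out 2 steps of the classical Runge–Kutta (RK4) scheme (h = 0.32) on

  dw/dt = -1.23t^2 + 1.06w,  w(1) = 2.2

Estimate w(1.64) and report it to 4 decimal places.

RK4: k1 = f(t_n, w_n); k2 = f(t_n + h/2, w_n + (h/2)·k1); k3 = f(t_n + h/2, w_n + (h/2)·k2); k4 = f(t_n + h, w_n + h·k3); w_{n+1} = w_n + (h/6)·(k1 + 2k2 + 2k3 + k4).
t=1.000000, w=2.200000:
  k1 = f(1.000000, 2.200000) = 1.102000
  k2 = f(1.160000, 2.376320) = 0.863811
  k3 = f(1.160000, 2.338210) = 0.823414
  k4 = f(1.320000, 2.463493) = 0.468150
  w ← 2.200000 + (0.32/6)·(k1 + 2k2 + 2k3 + k4) = 2.463712
t=1.320000, w=2.463712:
  k1 = f(1.320000, 2.463712) = 0.468383
  k2 = f(1.480000, 2.538653) = -0.003219
  k3 = f(1.480000, 2.463197) = -0.083203
  k4 = f(1.640000, 2.437087) = -0.724896
  w ← 2.463712 + (0.32/6)·(k1 + 2k2 + 2k3 + k4) = 2.440813
w(1.64) ≈ 2.4408

2.4408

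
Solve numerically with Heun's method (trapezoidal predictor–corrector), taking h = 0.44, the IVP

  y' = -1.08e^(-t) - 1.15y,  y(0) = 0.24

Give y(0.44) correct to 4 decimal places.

-0.1211

Heun: k1 = f(t_n, y_n); k2 = f(t_n + h, y_n + h·k1); y_{n+1} = y_n + (h/2)·(k1 + k2).
t=0.000000, y=0.240000:
  k1 = f(0.000000, 0.240000) = -1.356000
  k2 = f(0.440000, -0.356640) = -0.285423
  y ← 0.240000 + (0.44/2)·(-1.356000 + (-0.285423)) = -0.121113
y(0.44) ≈ -0.1211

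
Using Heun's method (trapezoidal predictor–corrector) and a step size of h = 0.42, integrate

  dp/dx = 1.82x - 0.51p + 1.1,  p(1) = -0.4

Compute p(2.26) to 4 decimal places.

Heun: k1 = f(x_n, p_n); k2 = f(x_n + h, p_n + h·k1); p_{n+1} = p_n + (h/2)·(k1 + k2).
x=1.000000, p=-0.400000:
  k1 = f(1.000000, -0.400000) = 3.124000
  k2 = f(1.420000, 0.912080) = 3.219239
  p ← -0.400000 + (0.42/2)·(3.124000 + 3.219239) = 0.932080
x=1.420000, p=0.932080:
  k1 = f(1.420000, 0.932080) = 3.209039
  k2 = f(1.840000, 2.279877) = 3.286063
  p ← 0.932080 + (0.42/2)·(3.209039 + 3.286063) = 2.296052
x=1.840000, p=2.296052:
  k1 = f(1.840000, 2.296052) = 3.277814
  k2 = f(2.260000, 3.672733) = 3.340106
  p ← 2.296052 + (0.42/2)·(3.277814 + 3.340106) = 3.685815
p(2.26) ≈ 3.6858

3.6858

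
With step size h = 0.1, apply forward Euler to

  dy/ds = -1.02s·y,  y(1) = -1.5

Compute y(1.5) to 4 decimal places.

Euler: y_{n+1} = y_n + h·f(s_n, y_n).
s=1.000000, y=-1.500000: f=1.530000 → y ← -1.500000 + 0.1·1.530000 = -1.347000
s=1.100000, y=-1.347000: f=1.511334 → y ← -1.347000 + 0.1·1.511334 = -1.195867
s=1.200000, y=-1.195867: f=1.463741 → y ← -1.195867 + 0.1·1.463741 = -1.049493
s=1.300000, y=-1.049493: f=1.391627 → y ← -1.049493 + 0.1·1.391627 = -0.910330
s=1.400000, y=-0.910330: f=1.299951 → y ← -0.910330 + 0.1·1.299951 = -0.780335
y(1.5) ≈ -0.7803

-0.7803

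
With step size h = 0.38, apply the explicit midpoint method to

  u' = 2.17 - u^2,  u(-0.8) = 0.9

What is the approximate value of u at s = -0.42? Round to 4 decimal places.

1.2147

Midpoint: k1 = f(s_n, u_n); k2 = f(s_n + h/2, u_n + (h/2)·k1); u_{n+1} = u_n + h·k2.
s=-0.800000, u=0.900000:
  k1 = f(-0.800000, 0.900000) = 1.360000
  k2 = f(-0.610000, 1.158400) = 0.828109
  u ← 0.900000 + 0.38·0.828109 = 1.214682
u(-0.42) ≈ 1.2147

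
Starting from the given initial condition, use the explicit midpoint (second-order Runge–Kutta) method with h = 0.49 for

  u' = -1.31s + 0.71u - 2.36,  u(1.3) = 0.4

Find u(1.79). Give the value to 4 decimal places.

-1.9311

Midpoint: k1 = f(s_n, u_n); k2 = f(s_n + h/2, u_n + (h/2)·k1); u_{n+1} = u_n + h·k2.
s=1.300000, u=0.400000:
  k1 = f(1.300000, 0.400000) = -3.779000
  k2 = f(1.545000, -0.525855) = -4.757307
  u ← 0.400000 + 0.49·(-4.757307) = -1.931080
u(1.79) ≈ -1.9311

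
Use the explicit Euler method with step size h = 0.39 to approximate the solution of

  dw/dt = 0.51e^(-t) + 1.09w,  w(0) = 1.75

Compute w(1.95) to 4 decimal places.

Euler: w_{n+1} = w_n + h·f(t_n, w_n).
t=0.000000, w=1.750000: f=2.417500 → w ← 1.750000 + 0.39·2.417500 = 2.692825
t=0.390000, w=2.692825: f=3.280478 → w ← 2.692825 + 0.39·3.280478 = 3.972212
t=0.780000, w=3.972212: f=4.563498 → w ← 3.972212 + 0.39·4.563498 = 5.751976
t=1.170000, w=5.751976: f=6.427941 → w ← 5.751976 + 0.39·6.427941 = 8.258872
t=1.560000, w=8.258872: f=9.109340 → w ← 8.258872 + 0.39·9.109340 = 11.811515
w(1.95) ≈ 11.8115

11.8115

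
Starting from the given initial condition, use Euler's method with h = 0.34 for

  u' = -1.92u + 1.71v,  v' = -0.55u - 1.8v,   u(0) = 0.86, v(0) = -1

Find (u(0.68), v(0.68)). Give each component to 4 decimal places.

Euler on (u,v): u_{n+1} = u_n + h·u', v_{n+1} = v_n + h·v'.
0.000000: (0.860000, -1.000000); f=(-3.361200, 1.327000) → (-0.282808, -0.548820)
0.340000: (-0.282808, -0.548820); f=(-0.395491, 1.143420) → (-0.417275, -0.160057)
(u(0.68), v(0.68)) ≈ (-0.4173, -0.1601)

-0.4173, -0.1601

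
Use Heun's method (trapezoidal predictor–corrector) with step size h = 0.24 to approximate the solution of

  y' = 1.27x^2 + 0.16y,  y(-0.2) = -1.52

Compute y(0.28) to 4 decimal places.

Heun: k1 = f(x_n, y_n); k2 = f(x_n + h, y_n + h·k1); y_{n+1} = y_n + (h/2)·(k1 + k2).
x=-0.200000, y=-1.520000:
  k1 = f(-0.200000, -1.520000) = -0.192400
  k2 = f(0.040000, -1.566176) = -0.248556
  y ← -1.520000 + (0.24/2)·(-0.192400 + (-0.248556)) = -1.572915
x=0.040000, y=-1.572915:
  k1 = f(0.040000, -1.572915) = -0.249634
  k2 = f(0.280000, -1.632827) = -0.161684
  y ← -1.572915 + (0.24/2)·(-0.249634 + (-0.161684)) = -1.622273
y(0.28) ≈ -1.6223

-1.6223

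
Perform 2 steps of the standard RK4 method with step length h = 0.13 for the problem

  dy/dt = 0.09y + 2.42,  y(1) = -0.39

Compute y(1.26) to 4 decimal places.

RK4: k1 = f(t_n, y_n); k2 = f(t_n + h/2, y_n + (h/2)·k1); k3 = f(t_n + h/2, y_n + (h/2)·k2); k4 = f(t_n + h, y_n + h·k3); y_{n+1} = y_n + (h/6)·(k1 + 2k2 + 2k3 + k4).
t=1.000000, y=-0.390000:
  k1 = f(1.000000, -0.390000) = 2.384900
  k2 = f(1.065000, -0.234982) = 2.398852
  k3 = f(1.065000, -0.234075) = 2.398933
  k4 = f(1.130000, -0.078139) = 2.412968
  y ← -0.390000 + (0.13/6)·(k1 + 2k2 + 2k3 + k4) = -0.078142
t=1.130000, y=-0.078142:
  k1 = f(1.130000, -0.078142) = 2.412967
  k2 = f(1.195000, 0.078701) = 2.427083
  k3 = f(1.195000, 0.079618) = 2.427166
  k4 = f(1.260000, 0.237389) = 2.441365
  y ← -0.078142 + (0.13/6)·(k1 + 2k2 + 2k3 + k4) = 0.237386
y(1.26) ≈ 0.2374

0.2374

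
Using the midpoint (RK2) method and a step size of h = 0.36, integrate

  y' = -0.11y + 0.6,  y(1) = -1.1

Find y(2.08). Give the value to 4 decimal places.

-0.3660

Midpoint: k1 = f(s_n, y_n); k2 = f(s_n + h/2, y_n + (h/2)·k1); y_{n+1} = y_n + h·k2.
s=1.000000, y=-1.100000:
  k1 = f(1.000000, -1.100000) = 0.721000
  k2 = f(1.180000, -0.970220) = 0.706724
  y ← -1.100000 + 0.36·0.706724 = -0.845579
s=1.360000, y=-0.845579:
  k1 = f(1.360000, -0.845579) = 0.693014
  k2 = f(1.540000, -0.720837) = 0.679292
  y ← -0.845579 + 0.36·0.679292 = -0.601034
s=1.720000, y=-0.601034:
  k1 = f(1.720000, -0.601034) = 0.666114
  k2 = f(1.900000, -0.481134) = 0.652925
  y ← -0.601034 + 0.36·0.652925 = -0.365981
y(2.08) ≈ -0.3660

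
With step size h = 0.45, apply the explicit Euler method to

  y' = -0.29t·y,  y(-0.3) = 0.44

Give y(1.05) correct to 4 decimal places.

0.4132

Euler: y_{n+1} = y_n + h·f(t_n, y_n).
t=-0.300000, y=0.440000: f=0.038280 → y ← 0.440000 + 0.45·0.038280 = 0.457226
t=0.150000, y=0.457226: f=-0.019889 → y ← 0.457226 + 0.45·(-0.019889) = 0.448276
t=0.600000, y=0.448276: f=-0.078000 → y ← 0.448276 + 0.45·(-0.078000) = 0.413176
y(1.05) ≈ 0.4132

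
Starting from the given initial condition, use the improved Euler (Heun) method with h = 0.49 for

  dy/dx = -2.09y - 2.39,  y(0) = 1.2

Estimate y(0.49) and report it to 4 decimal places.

Heun: k1 = f(x_n, y_n); k2 = f(x_n + h, y_n + h·k1); y_{n+1} = y_n + (h/2)·(k1 + k2).
x=0.000000, y=1.200000:
  k1 = f(0.000000, 1.200000) = -4.898000
  k2 = f(0.490000, -1.200020) = 0.118042
  y ← 1.200000 + (0.49/2)·(-4.898000 + 0.118042) = 0.028910
y(0.49) ≈ 0.0289

0.0289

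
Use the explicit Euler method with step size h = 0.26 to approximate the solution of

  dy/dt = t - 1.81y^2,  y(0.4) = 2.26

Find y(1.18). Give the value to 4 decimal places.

Euler: y_{n+1} = y_n + h·f(t_n, y_n).
t=0.400000, y=2.260000: f=-8.844756 → y ← 2.260000 + 0.26·(-8.844756) = -0.039637
t=0.660000, y=-0.039637: f=0.657156 → y ← -0.039637 + 0.26·0.657156 = 0.131224
t=0.920000, y=0.131224: f=0.888832 → y ← 0.131224 + 0.26·0.888832 = 0.362320
y(1.18) ≈ 0.3623

0.3623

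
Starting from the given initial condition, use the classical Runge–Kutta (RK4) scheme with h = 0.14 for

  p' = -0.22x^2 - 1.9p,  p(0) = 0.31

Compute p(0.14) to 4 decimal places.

0.2374

RK4: k1 = f(x_n, p_n); k2 = f(x_n + h/2, p_n + (h/2)·k1); k3 = f(x_n + h/2, p_n + (h/2)·k2); k4 = f(x_n + h, p_n + h·k3); p_{n+1} = p_n + (h/6)·(k1 + 2k2 + 2k3 + k4).
x=0.000000, p=0.310000:
  k1 = f(0.000000, 0.310000) = -0.589000
  k2 = f(0.070000, 0.268770) = -0.511741
  k3 = f(0.070000, 0.274178) = -0.522016
  k4 = f(0.140000, 0.236918) = -0.454456
  p ← 0.310000 + (0.14/6)·(k1 + 2k2 + 2k3 + k4) = 0.237411
p(0.14) ≈ 0.2374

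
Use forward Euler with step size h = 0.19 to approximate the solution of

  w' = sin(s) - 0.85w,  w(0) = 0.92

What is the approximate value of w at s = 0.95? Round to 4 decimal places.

Euler: w_{n+1} = w_n + h·f(s_n, w_n).
s=0.000000, w=0.920000: f=-0.782000 → w ← 0.920000 + 0.19·(-0.782000) = 0.771420
s=0.190000, w=0.771420: f=-0.466848 → w ← 0.771420 + 0.19·(-0.466848) = 0.682719
s=0.380000, w=0.682719: f=-0.209391 → w ← 0.682719 + 0.19·(-0.209391) = 0.642935
s=0.570000, w=0.642935: f=-0.006862 → w ← 0.642935 + 0.19·(-0.006862) = 0.641631
s=0.760000, w=0.641631: f=0.143535 → w ← 0.641631 + 0.19·0.143535 = 0.668902
w(0.95) ≈ 0.6689

0.6689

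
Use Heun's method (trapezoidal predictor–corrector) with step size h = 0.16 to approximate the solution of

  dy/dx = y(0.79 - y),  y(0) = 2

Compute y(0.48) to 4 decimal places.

1.3570

Heun: k1 = f(x_n, y_n); k2 = f(x_n + h, y_n + h·k1); y_{n+1} = y_n + (h/2)·(k1 + k2).
x=0.000000, y=2.000000:
  k1 = f(0.000000, 2.000000) = -2.420000
  k2 = f(0.160000, 1.612800) = -1.327012
  y ← 2.000000 + (0.16/2)·(-2.420000 + (-1.327012)) = 1.700239
x=0.160000, y=1.700239:
  k1 = f(0.160000, 1.700239) = -1.547624
  k2 = f(0.320000, 1.452619) = -0.962533
  y ← 1.700239 + (0.16/2)·(-1.547624 + (-0.962533)) = 1.499426
x=0.320000, y=1.499426:
  k1 = f(0.320000, 1.499426) = -1.063733
  k2 = f(0.480000, 1.329229) = -0.716759
  y ← 1.499426 + (0.16/2)·(-1.063733 + (-0.716759)) = 1.356987
y(0.48) ≈ 1.3570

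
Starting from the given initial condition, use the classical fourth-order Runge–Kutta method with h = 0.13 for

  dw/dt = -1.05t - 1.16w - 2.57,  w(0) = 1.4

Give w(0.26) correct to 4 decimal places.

0.4265

RK4: k1 = f(t_n, w_n); k2 = f(t_n + h/2, w_n + (h/2)·k1); k3 = f(t_n + h/2, w_n + (h/2)·k2); k4 = f(t_n + h, w_n + h·k3); w_{n+1} = w_n + (h/6)·(k1 + 2k2 + 2k3 + k4).
t=0.000000, w=1.400000:
  k1 = f(0.000000, 1.400000) = -4.194000
  k2 = f(0.065000, 1.127390) = -3.946022
  k3 = f(0.065000, 1.143509) = -3.964720
  k4 = f(0.130000, 0.884586) = -3.732620
  w ← 1.400000 + (0.13/6)·(k1 + 2k2 + 2k3 + k4) = 0.885458
t=0.130000, w=0.885458:
  k1 = f(0.130000, 0.885458) = -3.733631
  k2 = f(0.195000, 0.642772) = -3.520365
  k3 = f(0.195000, 0.656634) = -3.536445
  k4 = f(0.260000, 0.425720) = -3.336835
  w ← 0.885458 + (0.13/6)·(k1 + 2k2 + 2k3 + k4) = 0.426469
w(0.26) ≈ 0.4265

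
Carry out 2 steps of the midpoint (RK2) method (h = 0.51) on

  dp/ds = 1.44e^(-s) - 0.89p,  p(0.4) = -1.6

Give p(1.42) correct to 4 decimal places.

Midpoint: k1 = f(s_n, p_n); k2 = f(s_n + h/2, p_n + (h/2)·k1); p_{n+1} = p_n + h·k2.
s=0.400000, p=-1.600000:
  k1 = f(0.400000, -1.600000) = 2.389261
  k2 = f(0.655000, -0.990738) = 1.629754
  p ← -1.600000 + 0.51·1.629754 = -0.768826
s=0.910000, p=-0.768826:
  k1 = f(0.910000, -0.768826) = 1.263890
  k2 = f(1.165000, -0.446534) = 0.846584
  p ← -0.768826 + 0.51·0.846584 = -0.337068
p(1.42) ≈ -0.3371

-0.3371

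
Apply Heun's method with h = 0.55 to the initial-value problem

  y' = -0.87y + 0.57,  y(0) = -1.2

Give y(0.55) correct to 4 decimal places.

-0.5247

Heun: k1 = f(s_n, y_n); k2 = f(s_n + h, y_n + h·k1); y_{n+1} = y_n + (h/2)·(k1 + k2).
s=0.000000, y=-1.200000:
  k1 = f(0.000000, -1.200000) = 1.614000
  k2 = f(0.550000, -0.312300) = 0.841701
  y ← -1.200000 + (0.55/2)·(1.614000 + 0.841701) = -0.524682
y(0.55) ≈ -0.5247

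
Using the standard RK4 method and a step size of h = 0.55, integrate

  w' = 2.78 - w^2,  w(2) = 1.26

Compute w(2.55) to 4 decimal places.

RK4: k1 = f(s_n, w_n); k2 = f(s_n + h/2, w_n + (h/2)·k1); k3 = f(s_n + h/2, w_n + (h/2)·k2); k4 = f(s_n + h, w_n + h·k3); w_{n+1} = w_n + (h/6)·(k1 + 2k2 + 2k3 + k4).
s=2.000000, w=1.260000:
  k1 = f(2.000000, 1.260000) = 1.192400
  k2 = f(2.275000, 1.587910) = 0.258542
  k3 = f(2.275000, 1.331099) = 1.008175
  k4 = f(2.550000, 1.814496) = -0.512398
  w ← 1.260000 + (0.55/6)·(k1 + 2k2 + 2k3 + k4) = 1.554565
w(2.55) ≈ 1.5546

1.5546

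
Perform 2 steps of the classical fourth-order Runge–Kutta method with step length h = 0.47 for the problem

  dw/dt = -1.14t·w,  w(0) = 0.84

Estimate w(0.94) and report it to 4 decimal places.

0.5076

RK4: k1 = f(t_n, w_n); k2 = f(t_n + h/2, w_n + (h/2)·k1); k3 = f(t_n + h/2, w_n + (h/2)·k2); k4 = f(t_n + h, w_n + h·k3); w_{n+1} = w_n + (h/6)·(k1 + 2k2 + 2k3 + k4).
t=0.000000, w=0.840000:
  k1 = f(0.000000, 0.840000) = 0.000000
  k2 = f(0.235000, 0.840000) = -0.225036
  k3 = f(0.235000, 0.787117) = -0.210869
  k4 = f(0.470000, 0.740892) = -0.396970
  w ← 0.840000 + (0.47/6)·(k1 + 2k2 + 2k3 + k4) = 0.740612
t=0.470000, w=0.740612:
  k1 = f(0.470000, 0.740612) = -0.396820
  k2 = f(0.705000, 0.647360) = -0.520283
  k3 = f(0.705000, 0.618346) = -0.496965
  k4 = f(0.940000, 0.507039) = -0.543343
  w ← 0.740612 + (0.47/6)·(k1 + 2k2 + 2k3 + k4) = 0.507597
w(0.94) ≈ 0.5076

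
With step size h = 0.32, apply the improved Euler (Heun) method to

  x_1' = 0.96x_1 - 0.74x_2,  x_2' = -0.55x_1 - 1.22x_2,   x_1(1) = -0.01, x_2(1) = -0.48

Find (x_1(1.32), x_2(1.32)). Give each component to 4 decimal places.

Heun on (x_1,x_2): k1 = f(t_n, state_n); k2 = f(t_n + h, state_n + h·k1); state_{n+1} = state_n + (h/2)·(k1 + k2).
1.000000: (-0.010000, -0.480000)
  k1 = (0.345600, 0.591100)
  predictor → (0.100592, -0.290848)
  k2 = (0.311796, 0.299509)
  → (0.095183, -0.337503)
(x_1(1.32), x_2(1.32)) ≈ (0.0952, -0.3375)

0.0952, -0.3375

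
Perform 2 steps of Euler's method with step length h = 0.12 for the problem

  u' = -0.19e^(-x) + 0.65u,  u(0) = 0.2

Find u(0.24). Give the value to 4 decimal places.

Euler: u_{n+1} = u_n + h·f(x_n, u_n).
x=0.000000, u=0.200000: f=-0.060000 → u ← 0.200000 + 0.12·(-0.060000) = 0.192800
x=0.120000, u=0.192800: f=-0.043195 → u ← 0.192800 + 0.12·(-0.043195) = 0.187617
u(0.24) ≈ 0.1876

0.1876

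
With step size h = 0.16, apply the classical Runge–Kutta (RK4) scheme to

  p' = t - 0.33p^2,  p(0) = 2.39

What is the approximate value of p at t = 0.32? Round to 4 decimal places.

1.9530

RK4: k1 = f(t_n, p_n); k2 = f(t_n + h/2, p_n + (h/2)·k1); k3 = f(t_n + h/2, p_n + (h/2)·k2); k4 = f(t_n + h, p_n + h·k3); p_{n+1} = p_n + (h/6)·(k1 + 2k2 + 2k3 + k4).
t=0.000000, p=2.390000:
  k1 = f(0.000000, 2.390000) = -1.884993
  k2 = f(0.080000, 2.239201) = -1.574626
  k3 = f(0.080000, 2.264030) = -1.611524
  k4 = f(0.160000, 2.132156) = -1.340210
  p ← 2.390000 + (0.16/6)·(k1 + 2k2 + 2k3 + k4) = 2.134067
t=0.160000, p=2.134067:
  k1 = f(0.160000, 2.134067) = -1.342899
  k2 = f(0.240000, 2.026635) = -1.115392
  k3 = f(0.240000, 2.044835) = -1.139846
  k4 = f(0.320000, 1.951691) = -0.937003
  p ← 2.134067 + (0.16/6)·(k1 + 2k2 + 2k3 + k4) = 1.952990
p(0.32) ≈ 1.9530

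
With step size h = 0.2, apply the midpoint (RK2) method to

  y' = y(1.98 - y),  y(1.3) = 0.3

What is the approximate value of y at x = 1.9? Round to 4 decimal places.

Midpoint: k1 = f(x_n, y_n); k2 = f(x_n + h/2, y_n + (h/2)·k1); y_{n+1} = y_n + h·k2.
x=1.300000, y=0.300000:
  k1 = f(1.300000, 0.300000) = 0.504000
  k2 = f(1.400000, 0.350400) = 0.571012
  y ← 0.300000 + 0.2·0.571012 = 0.414202
x=1.500000, y=0.414202:
  k1 = f(1.500000, 0.414202) = 0.648557
  k2 = f(1.600000, 0.479058) = 0.719038
  y ← 0.414202 + 0.2·0.719038 = 0.558010
x=1.700000, y=0.558010:
  k1 = f(1.700000, 0.558010) = 0.793485
  k2 = f(1.800000, 0.637359) = 0.855744
  y ← 0.558010 + 0.2·0.855744 = 0.729159
y(1.9) ≈ 0.7292

0.7292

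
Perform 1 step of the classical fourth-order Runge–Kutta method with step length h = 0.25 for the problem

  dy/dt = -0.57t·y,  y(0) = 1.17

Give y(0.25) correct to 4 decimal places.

1.1493

RK4: k1 = f(t_n, y_n); k2 = f(t_n + h/2, y_n + (h/2)·k1); k3 = f(t_n + h/2, y_n + (h/2)·k2); k4 = f(t_n + h, y_n + h·k3); y_{n+1} = y_n + (h/6)·(k1 + 2k2 + 2k3 + k4).
t=0.000000, y=1.170000:
  k1 = f(0.000000, 1.170000) = 0.000000
  k2 = f(0.125000, 1.170000) = -0.083362
  k3 = f(0.125000, 1.159580) = -0.082620
  k4 = f(0.250000, 1.149345) = -0.163782
  y ← 1.170000 + (0.25/6)·(k1 + 2k2 + 2k3 + k4) = 1.149344
y(0.25) ≈ 1.1493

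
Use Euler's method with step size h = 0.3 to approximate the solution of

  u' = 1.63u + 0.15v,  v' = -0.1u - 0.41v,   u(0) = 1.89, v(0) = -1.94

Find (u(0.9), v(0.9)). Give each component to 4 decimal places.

5.8550, -1.5434

Euler on (u,v): u_{n+1} = u_n + h·u', v_{n+1} = v_n + h·v'.
0.000000: (1.890000, -1.940000); f=(2.789700, 0.606400) → (2.726910, -1.758080)
0.300000: (2.726910, -1.758080); f=(4.181151, 0.448122) → (3.981255, -1.623643)
0.600000: (3.981255, -1.623643); f=(6.245900, 0.267568) → (5.855025, -1.543373)
(u(0.9), v(0.9)) ≈ (5.8550, -1.5434)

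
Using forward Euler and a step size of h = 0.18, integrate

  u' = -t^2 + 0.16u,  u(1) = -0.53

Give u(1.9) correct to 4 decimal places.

Euler: u_{n+1} = u_n + h·f(t_n, u_n).
t=1.000000, u=-0.530000: f=-1.084800 → u ← -0.530000 + 0.18·(-1.084800) = -0.725264
t=1.180000, u=-0.725264: f=-1.508442 → u ← -0.725264 + 0.18·(-1.508442) = -0.996784
t=1.360000, u=-0.996784: f=-2.009085 → u ← -0.996784 + 0.18·(-2.009085) = -1.358419
t=1.540000, u=-1.358419: f=-2.588947 → u ← -1.358419 + 0.18·(-2.588947) = -1.824429
t=1.720000, u=-1.824429: f=-3.250309 → u ← -1.824429 + 0.18·(-3.250309) = -2.409485
u(1.9) ≈ -2.4095

-2.4095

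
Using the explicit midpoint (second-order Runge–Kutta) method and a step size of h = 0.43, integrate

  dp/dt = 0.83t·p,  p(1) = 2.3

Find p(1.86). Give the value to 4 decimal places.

6.0364

Midpoint: k1 = f(t_n, p_n); k2 = f(t_n + h/2, p_n + (h/2)·k1); p_{n+1} = p_n + h·k2.
t=1.000000, p=2.300000:
  k1 = f(1.000000, 2.300000) = 1.909000
  k2 = f(1.215000, 2.710435) = 2.733338
  p ← 2.300000 + 0.43·2.733338 = 3.475335
t=1.430000, p=3.475335:
  k1 = f(1.430000, 3.475335) = 4.124876
  k2 = f(1.645000, 4.362184) = 5.955907
  p ← 3.475335 + 0.43·5.955907 = 6.036376
p(1.86) ≈ 6.0364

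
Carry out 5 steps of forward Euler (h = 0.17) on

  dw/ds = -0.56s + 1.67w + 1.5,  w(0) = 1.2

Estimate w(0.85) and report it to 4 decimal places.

Euler: w_{n+1} = w_n + h·f(s_n, w_n).
s=0.000000, w=1.200000: f=3.504000 → w ← 1.200000 + 0.17·3.504000 = 1.795680
s=0.170000, w=1.795680: f=4.403586 → w ← 1.795680 + 0.17·4.403586 = 2.544290
s=0.340000, w=2.544290: f=5.558564 → w ← 2.544290 + 0.17·5.558564 = 3.489245
s=0.510000, w=3.489245: f=7.041440 → w ← 3.489245 + 0.17·7.041440 = 4.686290
s=0.680000, w=4.686290: f=8.945304 → w ← 4.686290 + 0.17·8.945304 = 6.206992
w(0.85) ≈ 6.2070

6.2070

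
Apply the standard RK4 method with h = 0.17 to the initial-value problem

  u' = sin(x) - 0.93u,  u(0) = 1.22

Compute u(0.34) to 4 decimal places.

0.9409

RK4: k1 = f(x_n, u_n); k2 = f(x_n + h/2, u_n + (h/2)·k1); k3 = f(x_n + h/2, u_n + (h/2)·k2); k4 = f(x_n + h, u_n + h·k3); u_{n+1} = u_n + (h/6)·(k1 + 2k2 + 2k3 + k4).
x=0.000000, u=1.220000:
  k1 = f(0.000000, 1.220000) = -1.134600
  k2 = f(0.085000, 1.123559) = -0.960012
  k3 = f(0.085000, 1.138399) = -0.973813
  k4 = f(0.170000, 1.054452) = -0.811458
  u ← 1.220000 + (0.17/6)·(k1 + 2k2 + 2k3 + k4) = 1.055278
x=0.170000, u=1.055278:
  k1 = f(0.170000, 1.055278) = -0.812226
  k2 = f(0.255000, 0.986239) = -0.664957
  k3 = f(0.255000, 0.998757) = -0.676599
  k4 = f(0.340000, 0.940257) = -0.540951
  u ← 1.055278 + (0.17/6)·(k1 + 2k2 + 2k3 + k4) = 0.940917
u(0.34) ≈ 0.9409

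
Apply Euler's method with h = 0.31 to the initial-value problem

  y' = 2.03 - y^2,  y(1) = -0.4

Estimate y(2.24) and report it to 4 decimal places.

1.3904

Euler: y_{n+1} = y_n + h·f(x_n, y_n).
x=1.000000, y=-0.400000: f=1.870000 → y ← -0.400000 + 0.31·1.870000 = 0.179700
x=1.310000, y=0.179700: f=1.997708 → y ← 0.179700 + 0.31·1.997708 = 0.798989
x=1.620000, y=0.798989: f=1.391616 → y ← 0.798989 + 0.31·1.391616 = 1.230390
x=1.930000, y=1.230390: f=0.516140 → y ← 1.230390 + 0.31·0.516140 = 1.390394
y(2.24) ≈ 1.3904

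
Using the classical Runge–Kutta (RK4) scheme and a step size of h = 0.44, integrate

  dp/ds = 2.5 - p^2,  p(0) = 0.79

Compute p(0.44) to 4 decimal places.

1.3289

RK4: k1 = f(s_n, p_n); k2 = f(s_n + h/2, p_n + (h/2)·k1); k3 = f(s_n + h/2, p_n + (h/2)·k2); k4 = f(s_n + h, p_n + h·k3); p_{n+1} = p_n + (h/6)·(k1 + 2k2 + 2k3 + k4).
s=0.000000, p=0.790000:
  k1 = f(0.000000, 0.790000) = 1.875900
  k2 = f(0.220000, 1.202698) = 1.053518
  k3 = f(0.220000, 1.021774) = 1.455978
  k4 = f(0.440000, 1.430630) = 0.453297
  p ← 0.790000 + (0.44/6)·(k1 + 2k2 + 2k3 + k4) = 1.328867
p(0.44) ≈ 1.3289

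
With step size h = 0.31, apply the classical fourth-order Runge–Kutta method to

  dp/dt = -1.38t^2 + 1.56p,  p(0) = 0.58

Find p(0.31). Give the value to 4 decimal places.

0.9250

RK4: k1 = f(t_n, p_n); k2 = f(t_n + h/2, p_n + (h/2)·k1); k3 = f(t_n + h/2, p_n + (h/2)·k2); k4 = f(t_n + h, p_n + h·k3); p_{n+1} = p_n + (h/6)·(k1 + 2k2 + 2k3 + k4).
t=0.000000, p=0.580000:
  k1 = f(0.000000, 0.580000) = 0.904800
  k2 = f(0.155000, 0.720244) = 1.090426
  k3 = f(0.155000, 0.749016) = 1.135311
  k4 = f(0.310000, 0.931946) = 1.321218
  p ← 0.580000 + (0.31/6)·(k1 + 2k2 + 2k3 + k4) = 0.925004
p(0.31) ≈ 0.9250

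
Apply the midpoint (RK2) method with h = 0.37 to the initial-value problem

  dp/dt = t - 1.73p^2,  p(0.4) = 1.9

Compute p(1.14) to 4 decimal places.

1.5008

Midpoint: k1 = f(t_n, p_n); k2 = f(t_n + h/2, p_n + (h/2)·k1); p_{n+1} = p_n + h·k2.
t=0.400000, p=1.900000:
  k1 = f(0.400000, 1.900000) = -5.845300
  k2 = f(0.585000, 0.818620) = -0.574339
  p ← 1.900000 + 0.37·(-0.574339) = 1.687495
t=0.770000, p=1.687495:
  k1 = f(0.770000, 1.687495) = -4.156415
  k2 = f(0.955000, 0.918558) = -0.504686
  p ← 1.687495 + 0.37·(-0.504686) = 1.500761
p(1.14) ≈ 1.5008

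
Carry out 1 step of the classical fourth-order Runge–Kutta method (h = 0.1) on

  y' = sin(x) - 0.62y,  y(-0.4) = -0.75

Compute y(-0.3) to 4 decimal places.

-0.7381

RK4: k1 = f(x_n, y_n); k2 = f(x_n + h/2, y_n + (h/2)·k1); k3 = f(x_n + h/2, y_n + (h/2)·k2); k4 = f(x_n + h, y_n + h·k3); y_{n+1} = y_n + (h/6)·(k1 + 2k2 + 2k3 + k4).
x=-0.400000, y=-0.750000:
  k1 = f(-0.400000, -0.750000) = 0.075582
  k2 = f(-0.350000, -0.746221) = 0.119759
  k3 = f(-0.350000, -0.744012) = 0.118390
  k4 = f(-0.300000, -0.738161) = 0.162140
  y ← -0.750000 + (0.1/6)·(k1 + 2k2 + 2k3 + k4) = -0.738100
y(-0.3) ≈ -0.7381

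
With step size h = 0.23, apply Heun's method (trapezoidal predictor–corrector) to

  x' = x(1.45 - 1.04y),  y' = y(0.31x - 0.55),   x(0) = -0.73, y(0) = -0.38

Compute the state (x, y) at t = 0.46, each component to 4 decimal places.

Heun on (x,y): k1 = f(t_n, state_n); k2 = f(t_n + h, state_n + h·k1); state_{n+1} = state_n + (h/2)·(k1 + k2).
0.000000: (-0.730000, -0.380000)
  k1 = (-1.346996, 0.294994)
  predictor → (-1.039809, -0.312151)
  k2 = (-1.845284, 0.272302)
  → (-1.097112, -0.314761)
0.230000: (-1.097112, -0.314761)
  k1 = (-1.949954, 0.280170)
  predictor → (-1.545602, -0.250322)
  k2 = (-2.643496, 0.257615)
  → (-1.625359, -0.252916)
(x(0.46), y(0.46)) ≈ (-1.6254, -0.2529)

-1.6254, -0.2529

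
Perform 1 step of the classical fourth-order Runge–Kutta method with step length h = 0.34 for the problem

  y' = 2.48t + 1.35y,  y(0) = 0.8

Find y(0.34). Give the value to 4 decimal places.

RK4: k1 = f(t_n, y_n); k2 = f(t_n + h/2, y_n + (h/2)·k1); k3 = f(t_n + h/2, y_n + (h/2)·k2); k4 = f(t_n + h, y_n + h·k3); y_{n+1} = y_n + (h/6)·(k1 + 2k2 + 2k3 + k4).
t=0.000000, y=0.800000:
  k1 = f(0.000000, 0.800000) = 1.080000
  k2 = f(0.170000, 0.983600) = 1.749460
  k3 = f(0.170000, 1.097408) = 1.903101
  k4 = f(0.340000, 1.447054) = 2.796723
  y ← 0.800000 + (0.34/6)·(k1 + 2k2 + 2k3 + k4) = 1.433638
y(0.34) ≈ 1.4336

1.4336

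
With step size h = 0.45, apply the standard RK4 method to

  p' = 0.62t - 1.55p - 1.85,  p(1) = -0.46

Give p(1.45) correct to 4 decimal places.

-0.5764

RK4: k1 = f(t_n, p_n); k2 = f(t_n + h/2, p_n + (h/2)·k1); k3 = f(t_n + h/2, p_n + (h/2)·k2); k4 = f(t_n + h, p_n + h·k3); p_{n+1} = p_n + (h/6)·(k1 + 2k2 + 2k3 + k4).
t=1.000000, p=-0.460000:
  k1 = f(1.000000, -0.460000) = -0.517000
  k2 = f(1.225000, -0.576325) = -0.197196
  k3 = f(1.225000, -0.504369) = -0.308728
  k4 = f(1.450000, -0.598928) = -0.022662
  p ← -0.460000 + (0.45/6)·(k1 + 2k2 + 2k3 + k4) = -0.576363
p(1.45) ≈ -0.5764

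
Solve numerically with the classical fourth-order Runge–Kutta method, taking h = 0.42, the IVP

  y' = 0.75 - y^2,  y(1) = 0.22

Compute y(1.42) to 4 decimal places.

0.4793

RK4: k1 = f(x_n, y_n); k2 = f(x_n + h/2, y_n + (h/2)·k1); k3 = f(x_n + h/2, y_n + (h/2)·k2); k4 = f(x_n + h, y_n + h·k3); y_{n+1} = y_n + (h/6)·(k1 + 2k2 + 2k3 + k4).
x=1.000000, y=0.220000:
  k1 = f(1.000000, 0.220000) = 0.701600
  k2 = f(1.210000, 0.367336) = 0.615064
  k3 = f(1.210000, 0.349163) = 0.628085
  k4 = f(1.420000, 0.483796) = 0.515942
  y ← 0.220000 + (0.42/6)·(k1 + 2k2 + 2k3 + k4) = 0.479269
y(1.42) ≈ 0.4793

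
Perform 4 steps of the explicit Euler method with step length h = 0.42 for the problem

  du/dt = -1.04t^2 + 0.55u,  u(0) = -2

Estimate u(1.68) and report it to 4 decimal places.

-5.7823

Euler: u_{n+1} = u_n + h·f(t_n, u_n).
t=0.000000, u=-2.000000: f=-1.100000 → u ← -2.000000 + 0.42·(-1.100000) = -2.462000
t=0.420000, u=-2.462000: f=-1.537556 → u ← -2.462000 + 0.42·(-1.537556) = -3.107774
t=0.840000, u=-3.107774: f=-2.443099 → u ← -3.107774 + 0.42·(-2.443099) = -4.133875
t=1.260000, u=-4.133875: f=-3.924735 → u ← -4.133875 + 0.42·(-3.924735) = -5.782264
u(1.68) ≈ -5.7823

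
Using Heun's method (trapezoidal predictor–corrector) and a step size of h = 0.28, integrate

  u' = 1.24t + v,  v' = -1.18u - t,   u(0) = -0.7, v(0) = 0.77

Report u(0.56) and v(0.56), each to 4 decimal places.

0.0095, 0.8832

Heun on (u,v): k1 = f(t_n, state_n); k2 = f(t_n + h, state_n + h·k1); state_{n+1} = state_n + (h/2)·(k1 + k2).
0.000000: (-0.700000, 0.770000)
  k1 = (0.770000, 0.826000)
  predictor → (-0.484400, 1.001280)
  k2 = (1.348480, 0.291592)
  → (-0.403413, 0.926463)
0.280000: (-0.403413, 0.926463)
  k1 = (1.273663, 0.196027)
  predictor → (-0.046787, 0.981350)
  k2 = (1.675750, -0.504791)
  → (0.009505, 0.883236)
(u(0.56), v(0.56)) ≈ (0.0095, 0.8832)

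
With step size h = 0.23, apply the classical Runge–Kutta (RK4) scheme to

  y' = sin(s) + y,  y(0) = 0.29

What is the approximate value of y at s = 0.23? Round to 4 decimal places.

RK4: k1 = f(s_n, y_n); k2 = f(s_n + h/2, y_n + (h/2)·k1); k3 = f(s_n + h/2, y_n + (h/2)·k2); k4 = f(s_n + h, y_n + h·k3); y_{n+1} = y_n + (h/6)·(k1 + 2k2 + 2k3 + k4).
s=0.000000, y=0.290000:
  k1 = f(0.000000, 0.290000) = 0.290000
  k2 = f(0.115000, 0.323350) = 0.438097
  k3 = f(0.115000, 0.340381) = 0.455128
  k4 = f(0.230000, 0.394679) = 0.622657
  y ← 0.290000 + (0.23/6)·(k1 + 2k2 + 2k3 + k4) = 0.393466
y(0.23) ≈ 0.3935

0.3935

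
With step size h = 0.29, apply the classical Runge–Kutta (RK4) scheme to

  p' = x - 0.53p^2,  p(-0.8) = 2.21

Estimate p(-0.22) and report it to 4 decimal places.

1.1372

RK4: k1 = f(x_n, p_n); k2 = f(x_n + h/2, p_n + (h/2)·k1); k3 = f(x_n + h/2, p_n + (h/2)·k2); k4 = f(x_n + h, p_n + h·k3); p_{n+1} = p_n + (h/6)·(k1 + 2k2 + 2k3 + k4).
x=-0.800000, p=2.210000:
  k1 = f(-0.800000, 2.210000) = -3.388573
  k2 = f(-0.655000, 1.718657) = -2.220504
  k3 = f(-0.655000, 1.888027) = -2.544262
  k4 = f(-0.510000, 1.472164) = -1.658651
  p ← 2.210000 + (0.29/6)·(k1 + 2k2 + 2k3 + k4) = 1.505457
x=-0.510000, p=1.505457:
  k1 = f(-0.510000, 1.505457) = -1.711192
  k2 = f(-0.365000, 1.257334) = -1.202871
  k3 = f(-0.365000, 1.331040) = -1.303984
  k4 = f(-0.220000, 1.127301) = -0.893528
  p ← 1.505457 + (0.29/6)·(k1 + 2k2 + 2k3 + k4) = 1.137233
p(-0.22) ≈ 1.1372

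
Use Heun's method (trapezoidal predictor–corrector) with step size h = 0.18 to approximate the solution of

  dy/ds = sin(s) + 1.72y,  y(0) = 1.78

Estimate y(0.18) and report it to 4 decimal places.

2.4325

Heun: k1 = f(s_n, y_n); k2 = f(s_n + h, y_n + h·k1); y_{n+1} = y_n + (h/2)·(k1 + k2).
s=0.000000, y=1.780000:
  k1 = f(0.000000, 1.780000) = 3.061600
  k2 = f(0.180000, 2.331088) = 4.188501
  y ← 1.780000 + (0.18/2)·(3.061600 + 4.188501) = 2.432509
y(0.18) ≈ 2.4325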